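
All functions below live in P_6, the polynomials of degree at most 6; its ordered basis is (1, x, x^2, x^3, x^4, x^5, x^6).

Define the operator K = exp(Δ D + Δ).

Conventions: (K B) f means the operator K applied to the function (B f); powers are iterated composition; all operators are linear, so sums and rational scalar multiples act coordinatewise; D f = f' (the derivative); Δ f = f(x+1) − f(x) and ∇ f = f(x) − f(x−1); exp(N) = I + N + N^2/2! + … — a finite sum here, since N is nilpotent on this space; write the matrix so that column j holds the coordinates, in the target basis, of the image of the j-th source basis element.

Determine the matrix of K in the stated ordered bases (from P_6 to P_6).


the matrix is [[1, 1, 4, 14, 67, 357, 2159]; [0, 1, 2, 12, 56, 335, 2142]; [0, 0, 1, 3, 24, 140, 1005]; [0, 0, 0, 1, 4, 40, 280]; [0, 0, 0, 0, 1, 5, 60]; [0, 0, 0, 0, 0, 1, 6]; [0, 0, 0, 0, 0, 0, 1]] (rows listed top to bottom)

image of 1: 1
image of x: x + 1
image of x^2: x^2 + 2x + 4
image of x^3: x^3 + 3x^2 + 12x + 14
image of x^4: x^4 + 4x^3 + 24x^2 + 56x + 67
image of x^5: x^5 + 5x^4 + 40x^3 + 140x^2 + 335x + 357
image of x^6: x^6 + 6x^5 + 60x^4 + 280x^3 + 1005x^2 + 2142x + 2159
each image's coordinates form column j of the matrix


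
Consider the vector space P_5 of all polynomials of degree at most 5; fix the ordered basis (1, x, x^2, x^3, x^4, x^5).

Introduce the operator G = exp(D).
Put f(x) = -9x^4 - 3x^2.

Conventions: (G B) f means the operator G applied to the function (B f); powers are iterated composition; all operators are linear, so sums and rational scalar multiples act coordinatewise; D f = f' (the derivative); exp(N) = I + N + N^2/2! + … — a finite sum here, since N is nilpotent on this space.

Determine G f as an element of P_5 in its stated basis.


the image equals g(x) = -9x^4 - 36x^3 - 57x^2 - 42x - 12

order-1 term: -36x^3 - 6x
order-2 term: -54x^2 - 3
order-3 term: -36x
order-4 term: -9
the series for exp(D) f terminates at order 4
exp(D) f = -9x^4 - 36x^3 - 57x^2 - 42x - 12


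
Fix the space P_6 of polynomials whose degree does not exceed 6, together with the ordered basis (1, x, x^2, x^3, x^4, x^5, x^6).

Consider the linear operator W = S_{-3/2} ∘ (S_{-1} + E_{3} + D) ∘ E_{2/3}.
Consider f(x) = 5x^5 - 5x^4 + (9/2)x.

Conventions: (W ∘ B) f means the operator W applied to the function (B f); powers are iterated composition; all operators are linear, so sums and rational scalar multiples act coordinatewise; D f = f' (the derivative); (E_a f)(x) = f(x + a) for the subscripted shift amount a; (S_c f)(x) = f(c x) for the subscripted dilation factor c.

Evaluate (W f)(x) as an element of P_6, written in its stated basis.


E_{2/3} f = 5x^5 + (35/3)x^4 + (80/9)x^3 + (40/27)x^2 + (569/162)x + 649/243
S_{-1} E_{2/3} f = -5x^5 + (35/3)x^4 - (80/9)x^3 + (40/27)x^2 - (569/162)x + 649/243
E_{3} E_{2/3} f = 5x^5 + (260/3)x^4 + (5390/9)x^3 + (55660/27)x^2 + (573059/162)x + 1179299/486
D E_{2/3} f = 25x^4 + (140/3)x^3 + (80/3)x^2 + (80/27)x + 569/162
(S_{-1} + E_{3} + D) E_{2/3} f = (370/3)x^4 + (1910/3)x^3 + (56420/27)x^2 + (95495/27)x + 591152/243
S_{-3/2} (S_{-1} + E_{3} + D) E_{2/3} f = (4995/8)x^4 - (8595/4)x^3 + (14105/3)x^2 - (95495/18)x + 591152/243

g(x) = (4995/8)x^4 - (8595/4)x^3 + (14105/3)x^2 - (95495/18)x + 591152/243


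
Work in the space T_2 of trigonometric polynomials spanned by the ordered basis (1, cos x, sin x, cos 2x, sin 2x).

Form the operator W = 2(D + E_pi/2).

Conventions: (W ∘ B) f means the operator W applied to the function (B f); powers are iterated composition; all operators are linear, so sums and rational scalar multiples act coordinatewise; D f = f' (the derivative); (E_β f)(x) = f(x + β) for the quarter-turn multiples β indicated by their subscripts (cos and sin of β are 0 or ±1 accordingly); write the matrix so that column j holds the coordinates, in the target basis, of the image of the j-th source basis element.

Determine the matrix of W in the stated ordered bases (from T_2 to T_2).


image of 1: 2
image of cos x: -4sin x
image of sin x: 4cos x
image of cos 2x: -2cos 2x - 4sin 2x
image of sin 2x: 4cos 2x - 2sin 2x
each image's coordinates form column j of the matrix

the matrix is [[2, 0, 0, 0, 0]; [0, 0, 4, 0, 0]; [0, -4, 0, 0, 0]; [0, 0, 0, -2, 4]; [0, 0, 0, -4, -2]] (rows listed top to bottom)


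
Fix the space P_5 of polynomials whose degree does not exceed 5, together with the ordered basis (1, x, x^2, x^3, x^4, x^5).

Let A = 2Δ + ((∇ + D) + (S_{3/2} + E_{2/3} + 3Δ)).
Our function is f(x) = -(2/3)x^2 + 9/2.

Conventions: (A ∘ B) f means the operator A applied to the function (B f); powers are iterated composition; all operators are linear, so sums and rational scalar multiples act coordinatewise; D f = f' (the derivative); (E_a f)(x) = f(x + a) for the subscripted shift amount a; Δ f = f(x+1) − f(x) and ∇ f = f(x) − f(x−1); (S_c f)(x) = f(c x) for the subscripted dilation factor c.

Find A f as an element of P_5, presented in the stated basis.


the image equals g(x) = -(13/6)x^2 - (92/9)x + 163/27

Δ f = -(4/3)x - 2/3
(2Δ) f = -(8/3)x - 4/3
∇ f = -(4/3)x + 2/3
D f = -(4/3)x
(∇ + D) f = -(8/3)x + 2/3
S_{3/2} f = -(3/2)x^2 + 9/2
E_{2/3} f = -(2/3)x^2 - (8/9)x + 227/54
Δ f = -(4/3)x - 2/3
(3Δ) f = -4x - 2
(S_{3/2} + E_{2/3} + 3Δ) f = -(13/6)x^2 - (44/9)x + 181/27
((∇ + D) + (S_{3/2} + E_{2/3} + 3Δ)) f = -(13/6)x^2 - (68/9)x + 199/27
(2Δ + ((∇ + D) + (S_{3/2} + E_{2/3} + 3Δ))) f = -(13/6)x^2 - (92/9)x + 163/27


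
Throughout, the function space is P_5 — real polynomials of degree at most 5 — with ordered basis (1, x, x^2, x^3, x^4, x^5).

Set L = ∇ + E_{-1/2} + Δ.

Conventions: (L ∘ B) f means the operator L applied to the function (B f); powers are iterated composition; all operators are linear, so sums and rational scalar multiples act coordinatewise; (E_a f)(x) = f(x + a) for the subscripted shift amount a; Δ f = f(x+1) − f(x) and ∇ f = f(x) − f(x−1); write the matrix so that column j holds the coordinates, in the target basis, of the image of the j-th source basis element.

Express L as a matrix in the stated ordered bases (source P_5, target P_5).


the matrix is [[1, 3/2, 1/4, 15/8, 1/16, 63/32]; [0, 1, 3, 3/4, 15/2, 5/16]; [0, 0, 1, 9/2, 3/2, 75/4]; [0, 0, 0, 1, 6, 5/2]; [0, 0, 0, 0, 1, 15/2]; [0, 0, 0, 0, 0, 1]] (rows listed top to bottom)

image of 1: 1
image of x: x + 3/2
image of x^2: x^2 + 3x + 1/4
image of x^3: x^3 + (9/2)x^2 + (3/4)x + 15/8
image of x^4: x^4 + 6x^3 + (3/2)x^2 + (15/2)x + 1/16
image of x^5: x^5 + (15/2)x^4 + (5/2)x^3 + (75/4)x^2 + (5/16)x + 63/32
each image's coordinates form column j of the matrix


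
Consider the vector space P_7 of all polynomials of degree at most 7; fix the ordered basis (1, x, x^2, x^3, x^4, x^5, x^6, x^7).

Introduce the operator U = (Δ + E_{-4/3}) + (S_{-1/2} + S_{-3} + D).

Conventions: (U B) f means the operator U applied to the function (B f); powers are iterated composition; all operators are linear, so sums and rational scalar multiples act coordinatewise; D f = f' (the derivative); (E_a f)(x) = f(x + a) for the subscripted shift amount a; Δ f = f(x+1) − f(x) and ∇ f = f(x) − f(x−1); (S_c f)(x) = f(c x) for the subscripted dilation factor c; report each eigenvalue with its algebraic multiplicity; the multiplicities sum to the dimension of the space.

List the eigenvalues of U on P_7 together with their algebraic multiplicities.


λ = -279809/128 (multiplicity 1), λ = -7745/32 (multiplicity 1), λ = -209/8 (multiplicity 1), λ = -5/2 (multiplicity 1), λ = 3 (multiplicity 1), λ = 41/4 (multiplicity 1), λ = 1313/16 (multiplicity 1), λ = 46721/64 (multiplicity 1)

image of 1: 3
image of x: -(5/2)x + 2/3
image of x^2: (41/4)x^2 + (4/3)x + 25/9
image of x^3: -(209/8)x^3 + 2x^2 + (25/3)x - 37/27
image of x^4: (1313/16)x^4 + (8/3)x^3 + (50/3)x^2 - (148/27)x + 337/81
image of x^5: -(7745/32)x^5 + (10/3)x^4 + (250/9)x^3 - (370/27)x^2 + (1685/81)x - 781/243
image of x^6: (46721/64)x^6 + 4x^5 + (125/3)x^4 - (740/27)x^3 + (1685/27)x^2 - (1562/81)x + 4825/729
image of x^7: -(279809/128)x^7 + (14/3)x^6 + (175/3)x^5 - (1295/27)x^4 + (11795/81)x^3 - (5467/81)x^2 + (33775/729)x - 14197/2187
the matrix is upper triangular; its diagonal is (3, -5/2, 41/4, -209/8, 1313/16, -7745/32, 46721/64, -279809/128)
for a triangular matrix the eigenvalues are the diagonal entries, with algebraic multiplicity their repetition count


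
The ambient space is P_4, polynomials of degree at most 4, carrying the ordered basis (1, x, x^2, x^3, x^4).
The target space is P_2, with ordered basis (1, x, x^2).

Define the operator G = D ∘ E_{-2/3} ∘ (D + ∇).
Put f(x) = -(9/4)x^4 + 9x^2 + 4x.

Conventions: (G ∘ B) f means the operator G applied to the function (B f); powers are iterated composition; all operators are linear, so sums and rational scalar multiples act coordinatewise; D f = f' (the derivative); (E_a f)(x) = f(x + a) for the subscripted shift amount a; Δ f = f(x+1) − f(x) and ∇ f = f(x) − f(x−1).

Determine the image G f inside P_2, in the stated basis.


the image equals g(x) = -54x^2 + 99x - 15

D f = -9x^3 + 18x + 4
∇ f = -9x^3 + (27/2)x^2 + 9x - 11/4
(D + ∇) f = -18x^3 + (27/2)x^2 + 27x + 5/4
E_{-2/3} (D + ∇) f = -18x^3 + (99/2)x^2 - 15x - 65/12
D E_{-2/3} (D + ∇) f = -54x^2 + 99x - 15


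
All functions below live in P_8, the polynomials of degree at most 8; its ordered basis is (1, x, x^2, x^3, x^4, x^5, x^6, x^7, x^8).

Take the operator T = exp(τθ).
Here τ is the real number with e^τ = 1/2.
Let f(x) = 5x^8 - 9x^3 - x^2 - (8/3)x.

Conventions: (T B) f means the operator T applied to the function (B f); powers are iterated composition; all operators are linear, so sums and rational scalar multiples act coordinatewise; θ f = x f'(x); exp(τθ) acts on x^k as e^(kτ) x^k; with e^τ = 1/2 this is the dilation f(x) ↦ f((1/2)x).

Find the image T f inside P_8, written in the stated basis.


the result is g(x) = (5/256)x^8 - (9/8)x^3 - (1/4)x^2 - (4/3)x

exp(τθ) x^k = e^(kτ) x^k; with e^τ = 1/2 this sends x^k to (1/2)^k x^k
x ↦ 1/2 x
x^2 ↦ 1/4 x^2
x^3 ↦ 1/8 x^3
x^8 ↦ 1/256 x^8
applying this coordinatewise to f: exp(τθ) f = (5/256)x^8 - (9/8)x^3 - (1/4)x^2 - (4/3)x


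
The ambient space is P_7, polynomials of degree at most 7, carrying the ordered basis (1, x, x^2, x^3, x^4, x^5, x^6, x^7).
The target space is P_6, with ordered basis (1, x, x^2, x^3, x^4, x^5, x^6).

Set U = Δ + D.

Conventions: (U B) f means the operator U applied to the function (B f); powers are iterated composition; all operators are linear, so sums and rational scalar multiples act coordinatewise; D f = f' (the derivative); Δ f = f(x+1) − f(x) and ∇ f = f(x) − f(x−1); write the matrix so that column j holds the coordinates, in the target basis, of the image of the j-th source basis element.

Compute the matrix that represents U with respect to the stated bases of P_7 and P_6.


the matrix is [[0, 2, 1, 1, 1, 1, 1, 1]; [0, 0, 4, 3, 4, 5, 6, 7]; [0, 0, 0, 6, 6, 10, 15, 21]; [0, 0, 0, 0, 8, 10, 20, 35]; [0, 0, 0, 0, 0, 10, 15, 35]; [0, 0, 0, 0, 0, 0, 12, 21]; [0, 0, 0, 0, 0, 0, 0, 14]] (rows listed top to bottom)

image of 1: 0
image of x: 2
image of x^2: 4x + 1
image of x^3: 6x^2 + 3x + 1
image of x^4: 8x^3 + 6x^2 + 4x + 1
image of x^5: 10x^4 + 10x^3 + 10x^2 + 5x + 1
image of x^6: 12x^5 + 15x^4 + 20x^3 + 15x^2 + 6x + 1
image of x^7: 14x^6 + 21x^5 + 35x^4 + 35x^3 + 21x^2 + 7x + 1
each image's coordinates form column j of the matrix


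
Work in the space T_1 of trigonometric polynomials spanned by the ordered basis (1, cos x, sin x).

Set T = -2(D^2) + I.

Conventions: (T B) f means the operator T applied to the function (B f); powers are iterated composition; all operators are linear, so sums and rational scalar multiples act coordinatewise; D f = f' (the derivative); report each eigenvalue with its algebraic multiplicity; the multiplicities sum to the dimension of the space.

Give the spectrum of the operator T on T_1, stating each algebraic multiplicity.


λ = 1 (multiplicity 1), λ = 3 (multiplicity 2)

image of 1: 1
image of cos x: 3cos x
image of sin x: 3sin x
the matrix is diagonal; its diagonal is (1, 3, 3)
for a triangular matrix the eigenvalues are the diagonal entries, with algebraic multiplicity their repetition count


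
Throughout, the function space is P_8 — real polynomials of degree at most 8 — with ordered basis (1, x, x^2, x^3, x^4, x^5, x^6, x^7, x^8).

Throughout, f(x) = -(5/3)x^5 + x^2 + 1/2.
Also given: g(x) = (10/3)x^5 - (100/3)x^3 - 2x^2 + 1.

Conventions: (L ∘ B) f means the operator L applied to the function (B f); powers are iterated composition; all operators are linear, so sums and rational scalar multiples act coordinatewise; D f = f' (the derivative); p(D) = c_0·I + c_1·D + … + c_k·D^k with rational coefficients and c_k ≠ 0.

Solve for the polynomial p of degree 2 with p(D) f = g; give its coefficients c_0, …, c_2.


p(D) = -2·I + D^2, i.e. c_0 = -2, c_1 = 0, c_2 = 1

D^0 f = -(5/3)x^5 + x^2 + 1/2
D^1 f = -(25/3)x^4 + 2x
D^2 f = -(100/3)x^3 + 2
matching coefficients of g against c_0 f + c_1 Df + … from the top degree down determines the c_i
solution: c_0 = -2, c_1 = 0, c_2 = 1


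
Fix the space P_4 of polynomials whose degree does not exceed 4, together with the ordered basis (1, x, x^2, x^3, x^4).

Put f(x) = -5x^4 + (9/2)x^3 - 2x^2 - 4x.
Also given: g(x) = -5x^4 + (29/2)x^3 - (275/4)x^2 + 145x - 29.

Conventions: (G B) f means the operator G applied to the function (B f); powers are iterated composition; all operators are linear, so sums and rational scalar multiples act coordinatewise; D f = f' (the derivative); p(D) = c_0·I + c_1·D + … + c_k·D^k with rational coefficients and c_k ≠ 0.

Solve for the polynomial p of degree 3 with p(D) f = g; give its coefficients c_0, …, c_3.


D^0 f = -5x^4 + (9/2)x^3 - 2x^2 - 4x
D^1 f = -20x^3 + (27/2)x^2 - 4x - 4
D^2 f = -60x^2 + 27x - 4
D^3 f = -120x + 27
matching coefficients of g against c_0 f + c_1 Df + … from the top degree down determines the c_i
solution: c_0 = 1, c_1 = -1/2, c_2 = 1, c_3 = -1

p(D) = I − (1/2)·D + D^2 − D^3, i.e. c_0 = 1, c_1 = -1/2, c_2 = 1, c_3 = -1


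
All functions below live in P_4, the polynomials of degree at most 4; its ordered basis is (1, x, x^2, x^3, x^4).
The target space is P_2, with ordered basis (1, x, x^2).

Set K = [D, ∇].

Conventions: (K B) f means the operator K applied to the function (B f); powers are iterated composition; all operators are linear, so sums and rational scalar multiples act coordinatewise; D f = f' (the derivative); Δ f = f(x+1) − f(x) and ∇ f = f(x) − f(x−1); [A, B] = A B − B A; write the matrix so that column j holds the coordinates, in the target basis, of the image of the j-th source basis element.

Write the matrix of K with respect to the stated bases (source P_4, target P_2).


image of 1: 0
image of x: 0
image of x^2: 0
image of x^3: 0
image of x^4: 0
each image's coordinates form column j of the matrix

the matrix is [[0, 0, 0, 0, 0]; [0, 0, 0, 0, 0]; [0, 0, 0, 0, 0]] (rows listed top to bottom)


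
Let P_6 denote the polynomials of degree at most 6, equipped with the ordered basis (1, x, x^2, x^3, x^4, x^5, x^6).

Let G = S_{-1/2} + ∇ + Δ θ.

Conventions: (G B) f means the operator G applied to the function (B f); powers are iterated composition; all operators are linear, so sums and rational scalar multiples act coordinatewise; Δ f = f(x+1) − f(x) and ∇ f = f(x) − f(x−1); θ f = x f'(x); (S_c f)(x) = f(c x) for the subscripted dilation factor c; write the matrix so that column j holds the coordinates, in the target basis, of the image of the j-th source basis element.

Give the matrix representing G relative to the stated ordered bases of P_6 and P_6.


image of 1: 1
image of x: -(1/2)x + 2
image of x^2: (1/4)x^2 + 6x + 1
image of x^3: -(1/8)x^3 + 12x^2 + 6x + 4
image of x^4: (1/16)x^4 + 20x^3 + 18x^2 + 20x + 3
image of x^5: -(1/32)x^5 + 30x^4 + 40x^3 + 60x^2 + 20x + 6
image of x^6: (1/64)x^6 + 42x^5 + 75x^4 + 140x^3 + 75x^2 + 42x + 5
each image's coordinates form column j of the matrix

the matrix is [[1, 2, 1, 4, 3, 6, 5]; [0, -1/2, 6, 6, 20, 20, 42]; [0, 0, 1/4, 12, 18, 60, 75]; [0, 0, 0, -1/8, 20, 40, 140]; [0, 0, 0, 0, 1/16, 30, 75]; [0, 0, 0, 0, 0, -1/32, 42]; [0, 0, 0, 0, 0, 0, 1/64]] (rows listed top to bottom)


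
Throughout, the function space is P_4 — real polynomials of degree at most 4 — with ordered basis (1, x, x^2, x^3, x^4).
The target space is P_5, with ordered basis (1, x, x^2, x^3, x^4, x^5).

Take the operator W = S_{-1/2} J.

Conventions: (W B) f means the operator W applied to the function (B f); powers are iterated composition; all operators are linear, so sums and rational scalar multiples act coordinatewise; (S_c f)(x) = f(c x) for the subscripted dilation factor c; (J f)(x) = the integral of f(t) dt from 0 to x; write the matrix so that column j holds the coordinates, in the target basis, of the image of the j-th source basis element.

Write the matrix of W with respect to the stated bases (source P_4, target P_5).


image of 1: -(1/2)x
image of x: (1/8)x^2
image of x^2: -(1/24)x^3
image of x^3: (1/64)x^4
image of x^4: -(1/160)x^5
each image's coordinates form column j of the matrix

the matrix is [[0, 0, 0, 0, 0]; [-1/2, 0, 0, 0, 0]; [0, 1/8, 0, 0, 0]; [0, 0, -1/24, 0, 0]; [0, 0, 0, 1/64, 0]; [0, 0, 0, 0, -1/160]] (rows listed top to bottom)


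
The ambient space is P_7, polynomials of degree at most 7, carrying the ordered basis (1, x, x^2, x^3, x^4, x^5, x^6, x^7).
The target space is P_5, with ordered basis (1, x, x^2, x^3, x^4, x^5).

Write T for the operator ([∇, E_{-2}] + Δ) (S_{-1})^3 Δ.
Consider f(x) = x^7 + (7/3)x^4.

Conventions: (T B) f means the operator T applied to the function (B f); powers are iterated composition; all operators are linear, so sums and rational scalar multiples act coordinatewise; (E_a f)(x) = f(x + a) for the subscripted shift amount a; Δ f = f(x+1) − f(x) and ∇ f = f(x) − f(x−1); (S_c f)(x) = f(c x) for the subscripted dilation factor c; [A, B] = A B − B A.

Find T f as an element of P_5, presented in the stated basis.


the image equals g(x) = 42x^5 + 70x^3 - 28x^2 + 14x - 14/3

Δ f = 7x^6 + 21x^5 + 35x^4 + (133/3)x^3 + 35x^2 + (49/3)x + 10/3
S_{-1} Δ f = 7x^6 - 21x^5 + 35x^4 - (133/3)x^3 + 35x^2 - (49/3)x + 10/3
S_{-1} S_{-1} Δ f = 7x^6 + 21x^5 + 35x^4 + (133/3)x^3 + 35x^2 + (49/3)x + 10/3
S_{-1} S_{-1} S_{-1} Δ f = 7x^6 - 21x^5 + 35x^4 - (133/3)x^3 + 35x^2 - (49/3)x + 10/3
E_{-2} (S_{-1})^3 Δ f = 7x^6 - 105x^5 + 665x^4 - (6853/3)x^3 + 4501x^2 - (14497/3)x + 6632/3
∇ E_{-2} (S_{-1})^3 Δ f = 42x^5 - 630x^4 + 3850x^3 - 11998x^2 + 19082x - 37184/3
∇ (S_{-1})^3 Δ f = 42x^5 - 210x^4 + 490x^3 - 658x^2 + 490x - 476/3
E_{-2} ∇ (S_{-1})^3 Δ f = 42x^5 - 630x^4 + 3850x^3 - 11998x^2 + 19082x - 37184/3
[∇, E_{-2}] (S_{-1})^3 Δ f = 0
Δ (S_{-1})^3 Δ f = 42x^5 + 70x^3 - 28x^2 + 14x - 14/3
([∇, E_{-2}] + Δ) (S_{-1})^3 Δ f = 42x^5 + 70x^3 - 28x^2 + 14x - 14/3


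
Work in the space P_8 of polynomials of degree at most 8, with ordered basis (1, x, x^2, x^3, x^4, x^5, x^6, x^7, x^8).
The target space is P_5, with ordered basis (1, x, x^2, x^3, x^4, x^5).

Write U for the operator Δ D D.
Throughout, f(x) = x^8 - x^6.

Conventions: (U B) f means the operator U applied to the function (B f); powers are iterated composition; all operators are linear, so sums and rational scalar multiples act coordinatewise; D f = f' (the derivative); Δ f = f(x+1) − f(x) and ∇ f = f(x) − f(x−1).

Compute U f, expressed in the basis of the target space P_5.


g(x) = 336x^5 + 840x^4 + 1000x^3 + 660x^2 + 216x + 26

D f = 8x^7 - 6x^5
D D f = 56x^6 - 30x^4
Δ D D f = 336x^5 + 840x^4 + 1000x^3 + 660x^2 + 216x + 26


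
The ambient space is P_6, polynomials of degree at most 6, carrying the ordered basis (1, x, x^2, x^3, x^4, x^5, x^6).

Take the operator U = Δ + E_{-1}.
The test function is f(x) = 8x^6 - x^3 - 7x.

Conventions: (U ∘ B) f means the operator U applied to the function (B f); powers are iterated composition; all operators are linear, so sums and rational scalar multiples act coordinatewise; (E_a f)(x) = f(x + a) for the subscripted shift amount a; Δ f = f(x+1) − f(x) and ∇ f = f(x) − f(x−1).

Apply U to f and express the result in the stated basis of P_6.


Δ f = 48x^5 + 120x^4 + 160x^3 + 117x^2 + 45x
E_{-1} f = 8x^6 - 48x^5 + 120x^4 - 161x^3 + 123x^2 - 58x + 16
(Δ + E_{-1}) f = 8x^6 + 240x^4 - x^3 + 240x^2 - 13x + 16

g(x) = 8x^6 + 240x^4 - x^3 + 240x^2 - 13x + 16


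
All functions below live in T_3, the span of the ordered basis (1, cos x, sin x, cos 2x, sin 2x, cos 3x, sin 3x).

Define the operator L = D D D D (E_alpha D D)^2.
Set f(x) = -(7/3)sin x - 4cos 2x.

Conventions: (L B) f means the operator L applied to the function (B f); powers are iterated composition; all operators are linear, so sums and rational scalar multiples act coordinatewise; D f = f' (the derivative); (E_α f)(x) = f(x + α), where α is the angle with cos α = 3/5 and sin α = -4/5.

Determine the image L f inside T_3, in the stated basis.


D f = -(7/3)cos x + 8sin 2x
D D f = (7/3)sin x + 16cos 2x
E_alpha D D f = -(28/15)cos x + (7/5)sin x - (112/25)cos 2x + (384/25)sin 2x
D (E_alpha D D) f = (7/5)cos x + (28/15)sin x + (768/25)cos 2x + (224/25)sin 2x
D D (E_alpha D D) f = (28/15)cos x - (7/5)sin x + (448/25)cos 2x - (1536/25)sin 2x
E_alpha D D (E_alpha D D) f = (56/25)cos x + (49/75)sin x + (33728/625)cos 2x + (21504/625)sin 2x
D (E_alpha D D)^2 f = (49/75)cos x - (56/25)sin x + (43008/625)cos 2x - (67456/625)sin 2x
D D (E_alpha D D)^2 f = -(56/25)cos x - (49/75)sin x - (134912/625)cos 2x - (86016/625)sin 2x
D D D (E_alpha D D)^2 f = -(49/75)cos x + (56/25)sin x - (172032/625)cos 2x + (269824/625)sin 2x
D (D D D) (E_alpha D D)^2 f = (56/25)cos x + (49/75)sin x + (539648/625)cos 2x + (344064/625)sin 2x

the result is g(x) = (56/25)cos x + (49/75)sin x + (539648/625)cos 2x + (344064/625)sin 2x


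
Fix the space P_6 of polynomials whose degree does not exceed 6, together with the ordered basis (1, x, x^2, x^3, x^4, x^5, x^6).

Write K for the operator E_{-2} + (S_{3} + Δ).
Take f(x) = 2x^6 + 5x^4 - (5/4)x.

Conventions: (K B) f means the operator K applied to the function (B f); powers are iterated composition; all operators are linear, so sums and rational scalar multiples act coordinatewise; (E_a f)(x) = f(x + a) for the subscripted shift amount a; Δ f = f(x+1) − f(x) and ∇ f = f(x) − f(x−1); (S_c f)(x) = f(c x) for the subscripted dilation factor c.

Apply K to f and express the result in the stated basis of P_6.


g(x) = 1460x^6 - 12x^5 + 560x^4 - 300x^3 + 660x^2 - 517x + 865/4

E_{-2} f = 2x^6 - 24x^5 + 125x^4 - 360x^3 + 600x^2 - (2181/4)x + 421/2
S_{3} f = 1458x^6 + 405x^4 - (15/4)x
Δ f = 12x^5 + 30x^4 + 60x^3 + 60x^2 + 32x + 23/4
(S_{3} + Δ) f = 1458x^6 + 12x^5 + 435x^4 + 60x^3 + 60x^2 + (113/4)x + 23/4
(E_{-2} + (S_{3} + Δ)) f = 1460x^6 - 12x^5 + 560x^4 - 300x^3 + 660x^2 - 517x + 865/4


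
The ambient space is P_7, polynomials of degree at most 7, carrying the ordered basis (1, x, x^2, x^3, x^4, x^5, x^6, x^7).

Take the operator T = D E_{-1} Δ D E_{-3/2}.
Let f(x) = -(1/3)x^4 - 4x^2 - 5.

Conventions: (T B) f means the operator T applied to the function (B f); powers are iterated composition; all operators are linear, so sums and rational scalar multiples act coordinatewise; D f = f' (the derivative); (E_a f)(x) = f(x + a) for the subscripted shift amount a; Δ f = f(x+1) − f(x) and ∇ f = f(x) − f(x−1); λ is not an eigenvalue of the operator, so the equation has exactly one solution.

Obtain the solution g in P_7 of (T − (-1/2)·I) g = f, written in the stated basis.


write g with unknown coordinates in the stated basis and equate coefficients in (T − (-1/2)·I) g = f
solving from the highest basis element down gives g = -(2/3)x^4 - 8x^2 + 32x - 74
check: T g = -16x + 32
so T g − (-1/2)·g = -(1/3)x^4 - 4x^2 - 5 = f ✓

g(x) = -(2/3)x^4 - 8x^2 + 32x - 74


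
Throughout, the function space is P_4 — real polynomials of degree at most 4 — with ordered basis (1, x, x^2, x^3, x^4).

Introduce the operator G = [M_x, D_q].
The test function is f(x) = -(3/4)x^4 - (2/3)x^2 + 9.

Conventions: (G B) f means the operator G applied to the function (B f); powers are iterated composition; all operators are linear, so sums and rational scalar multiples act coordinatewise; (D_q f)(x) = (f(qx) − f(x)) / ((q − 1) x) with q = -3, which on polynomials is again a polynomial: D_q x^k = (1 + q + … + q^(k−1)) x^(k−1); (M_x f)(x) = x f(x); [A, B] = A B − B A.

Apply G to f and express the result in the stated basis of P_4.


the image equals g(x) = (243/4)x^4 + 6x^2 - 9

D_q f = 15x^3 + (4/3)x
M_x D_q f = 15x^4 + (4/3)x^2
M_x f = -(3/4)x^5 - (2/3)x^3 + 9x
D_q M_x f = -(183/4)x^4 - (14/3)x^2 + 9
[M_x, D_q] f = (243/4)x^4 + 6x^2 - 9


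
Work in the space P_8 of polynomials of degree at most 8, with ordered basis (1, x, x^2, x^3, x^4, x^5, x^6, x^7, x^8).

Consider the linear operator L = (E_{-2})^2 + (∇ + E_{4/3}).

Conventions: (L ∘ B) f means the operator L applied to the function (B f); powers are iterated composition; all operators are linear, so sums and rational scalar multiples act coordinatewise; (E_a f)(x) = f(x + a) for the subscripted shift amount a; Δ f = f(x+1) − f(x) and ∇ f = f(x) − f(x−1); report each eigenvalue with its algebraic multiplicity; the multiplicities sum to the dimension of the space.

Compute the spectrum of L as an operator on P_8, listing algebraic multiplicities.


image of 1: 2
image of x: 2x - 5/3
image of x^2: 2x^2 - (10/3)x + 151/9
image of x^3: 2x^3 - 5x^2 + (151/3)x - 1637/27
image of x^4: 2x^4 - (20/3)x^3 + (302/3)x^2 - (6548/27)x + 20911/81
image of x^5: 2x^5 - (25/3)x^4 + (1510/9)x^3 - (16370/27)x^2 + (104555/81)x - 247565/243
image of x^6: 2x^6 - 10x^5 + (755/3)x^4 - (32740/27)x^3 + (104555/27)x^2 - (495130/81)x + 2989351/729
image of x^7: 2x^7 - (35/3)x^6 + (1057/3)x^5 - (57295/27)x^4 + (731885/81)x^3 - (1732955/81)x^2 + (20925457/729)x - 35813237/2187
image of x^8: 2x^8 - (40/3)x^7 + (4228/9)x^6 - (91672/27)x^5 + (1463770/81)x^4 - (13863640/243)x^3 + (83701828/729)x^2 - (286505896/2187)x + 430040671/6561
the matrix is upper triangular; its diagonal is (2, 2, 2, 2, 2, 2, 2, 2, 2)
for a triangular matrix the eigenvalues are the diagonal entries, with algebraic multiplicity their repetition count

λ = 2 (multiplicity 9)


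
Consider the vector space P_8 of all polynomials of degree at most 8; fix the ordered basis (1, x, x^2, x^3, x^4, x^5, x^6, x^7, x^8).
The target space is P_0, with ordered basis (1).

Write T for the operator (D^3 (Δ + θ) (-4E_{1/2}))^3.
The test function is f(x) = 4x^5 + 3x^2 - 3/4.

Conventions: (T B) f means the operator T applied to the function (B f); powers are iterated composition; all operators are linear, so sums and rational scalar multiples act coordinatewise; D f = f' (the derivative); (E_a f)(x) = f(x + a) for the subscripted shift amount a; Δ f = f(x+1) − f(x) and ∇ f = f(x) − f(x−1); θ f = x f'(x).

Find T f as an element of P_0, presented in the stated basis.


E_{1/2} f = 4x^5 + 10x^4 + 10x^3 + 8x^2 + (17/4)x + 1/8
(-4E_{1/2}) f = -16x^5 - 40x^4 - 40x^3 - 32x^2 - 17x - 1/2
Δ (-4E_{1/2}) f = -80x^4 - 320x^3 - 520x^2 - 424x - 145
θ (-4E_{1/2}) f = -80x^5 - 160x^4 - 120x^3 - 64x^2 - 17x
(Δ + θ) (-4E_{1/2}) f = -80x^5 - 240x^4 - 440x^3 - 584x^2 - 441x - 145
D (Δ + θ) (-4E_{1/2}) f = -400x^4 - 960x^3 - 1320x^2 - 1168x - 441
D D (Δ + θ) (-4E_{1/2}) f = -1600x^3 - 2880x^2 - 2640x - 1168
D D D (Δ + θ) (-4E_{1/2}) f = -4800x^2 - 5760x - 2640
E_{1/2} (D^3 (Δ + θ) (-4E_{1/2})) f = -4800x^2 - 10560x - 6720
(-4E_{1/2}) (D^3 (Δ + θ) (-4E_{1/2})) f = 19200x^2 + 42240x + 26880
Δ (-4E_{1/2}) (D^3 (Δ + θ) (-4E_{1/2})) f = 38400x + 61440
θ (-4E_{1/2}) (D^3 (Δ + θ) (-4E_{1/2})) f = 38400x^2 + 42240x
(Δ + θ) (-4E_{1/2}) (D^3 (Δ + θ) (-4E_{1/2})) f = 38400x^2 + 80640x + 61440
D (Δ + θ) (-4E_{1/2}) (D^3 (Δ + θ) (-4E_{1/2})) f = 76800x + 80640
D D (Δ + θ) (-4E_{1/2}) (D^3 (Δ + θ) (-4E_{1/2})) f = 76800
D D D (Δ + θ) (-4E_{1/2}) (D^3 (Δ + θ) (-4E_{1/2})) f = 0
E_{1/2} (D^3 (Δ + θ) (-4E_{1/2})) (D^3 (Δ + θ) (-4E_{1/2})) f = 0
(-4E_{1/2}) (D^3 (Δ + θ) (-4E_{1/2})) (D^3 (Δ + θ) (-4E_{1/2})) f = 0
Δ (-4E_{1/2}) (D^3 (Δ + θ) (-4E_{1/2})) (D^3 (Δ + θ) (-4E_{1/2})) f = 0
θ (-4E_{1/2}) (D^3 (Δ + θ) (-4E_{1/2})) (D^3 (Δ + θ) (-4E_{1/2})) f = 0
(Δ + θ) (-4E_{1/2}) (D^3 (Δ + θ) (-4E_{1/2})) (D^3 (Δ + θ) (-4E_{1/2})) f = 0
D (Δ + θ) (-4E_{1/2}) (D^3 (Δ + θ) (-4E_{1/2})) (D^3 (Δ + θ) (-4E_{1/2})) f = 0
D D (Δ + θ) (-4E_{1/2}) (D^3 (Δ + θ) (-4E_{1/2})) (D^3 (Δ + θ) (-4E_{1/2})) f = 0
D D D (Δ + θ) (-4E_{1/2}) (D^3 (Δ + θ) (-4E_{1/2})) (D^3 (Δ + θ) (-4E_{1/2})) f = 0

g(x) = 0


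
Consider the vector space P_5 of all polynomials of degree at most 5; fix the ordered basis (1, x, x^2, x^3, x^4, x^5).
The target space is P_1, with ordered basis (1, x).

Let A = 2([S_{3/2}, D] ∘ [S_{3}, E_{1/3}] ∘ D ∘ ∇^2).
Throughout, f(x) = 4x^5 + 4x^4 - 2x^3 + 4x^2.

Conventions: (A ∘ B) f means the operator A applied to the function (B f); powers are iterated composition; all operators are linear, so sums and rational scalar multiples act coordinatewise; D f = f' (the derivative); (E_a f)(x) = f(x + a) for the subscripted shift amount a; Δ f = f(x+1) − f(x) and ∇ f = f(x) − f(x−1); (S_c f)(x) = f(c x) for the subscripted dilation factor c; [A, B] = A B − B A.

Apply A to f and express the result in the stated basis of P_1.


∇ f = 20x^4 - 24x^3 + 10x^2 + 10x - 6
∇ ∇ f = 80x^3 - 192x^2 + 172x - 44
D ∇^2 f = 240x^2 - 384x + 172
E_{1/3} D ∇^2 f = 240x^2 - 224x + 212/3
S_{3} E_{1/3} D ∇^2 f = 2160x^2 - 672x + 212/3
S_{3} D ∇^2 f = 2160x^2 - 1152x + 172
E_{1/3} S_{3} D ∇^2 f = 2160x^2 + 288x + 28
[S_{3}, E_{1/3}] D ∇^2 f = -960x + 128/3
D ([S_{3}, E_{1/3}] ∘ D) ∇^2 f = -960
S_{3/2} D ([S_{3}, E_{1/3}] ∘ D) ∇^2 f = -960
S_{3/2} ([S_{3}, E_{1/3}] ∘ D) ∇^2 f = -1440x + 128/3
D S_{3/2} ([S_{3}, E_{1/3}] ∘ D) ∇^2 f = -1440
[S_{3/2}, D] ([S_{3}, E_{1/3}] ∘ D) ∇^2 f = 480
(2([S_{3/2}, D] ∘ [S_{3}, E_{1/3}] ∘ D ∘ ∇^2)) f = 960

the result is g(x) = 960


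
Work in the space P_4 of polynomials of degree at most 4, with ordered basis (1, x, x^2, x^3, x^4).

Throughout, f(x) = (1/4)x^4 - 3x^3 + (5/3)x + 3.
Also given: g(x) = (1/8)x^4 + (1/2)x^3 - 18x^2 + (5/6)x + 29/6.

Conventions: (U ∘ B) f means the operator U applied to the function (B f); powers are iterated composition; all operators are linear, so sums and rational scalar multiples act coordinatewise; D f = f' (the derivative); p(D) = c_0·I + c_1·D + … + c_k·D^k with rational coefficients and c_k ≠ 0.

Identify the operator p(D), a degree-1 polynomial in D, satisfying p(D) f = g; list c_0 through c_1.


D^0 f = (1/4)x^4 - 3x^3 + (5/3)x + 3
D^1 f = x^3 - 9x^2 + 5/3
matching coefficients of g against c_0 f + c_1 Df + … from the top degree down determines the c_i
solution: c_0 = 1/2, c_1 = 2

c_0 = 1/2, c_1 = 2


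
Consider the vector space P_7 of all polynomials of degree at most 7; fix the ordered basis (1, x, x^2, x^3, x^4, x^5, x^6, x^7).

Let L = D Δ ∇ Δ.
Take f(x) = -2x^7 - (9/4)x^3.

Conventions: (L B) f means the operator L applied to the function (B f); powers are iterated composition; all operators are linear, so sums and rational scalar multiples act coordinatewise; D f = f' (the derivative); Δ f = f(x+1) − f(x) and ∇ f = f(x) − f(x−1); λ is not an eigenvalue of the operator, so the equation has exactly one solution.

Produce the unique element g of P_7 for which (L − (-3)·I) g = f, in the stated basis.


write g with unknown coordinates in the stated basis and equate coefficients in (L − (-3)·I) g = f
solving from the highest basis element down gives g = -(2/3)x^7 + (2231/12)x^3 + 280x^2 + 280x + 280/3
check: L g = -560x^3 - 840x^2 - 840x - 280
so L g − (-3)·g = -2x^7 - (9/4)x^3 = f ✓

g(x) = -(2/3)x^7 + (2231/12)x^3 + 280x^2 + 280x + 280/3


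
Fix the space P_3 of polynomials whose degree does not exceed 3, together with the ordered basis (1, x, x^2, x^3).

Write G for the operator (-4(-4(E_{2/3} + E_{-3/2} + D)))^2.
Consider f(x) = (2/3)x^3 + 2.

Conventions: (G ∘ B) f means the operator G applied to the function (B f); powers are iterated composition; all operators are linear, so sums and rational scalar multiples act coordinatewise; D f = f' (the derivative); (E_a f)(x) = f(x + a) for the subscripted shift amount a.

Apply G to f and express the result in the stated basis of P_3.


E_{2/3} f = (2/3)x^3 + (4/3)x^2 + (8/9)x + 178/81
E_{-3/2} f = (2/3)x^3 - 3x^2 + (9/2)x - 1/4
D f = 2x^2
(E_{2/3} + E_{-3/2} + D) f = (4/3)x^3 + (1/3)x^2 + (97/18)x + 631/324
(-4(E_{2/3} + E_{-3/2} + D)) f = -(16/3)x^3 - (4/3)x^2 - (194/9)x - 631/81
(-4(-4(E_{2/3} + E_{-3/2} + D))) f = (64/3)x^3 + (16/3)x^2 + (776/9)x + 2524/81
E_{2/3} (-4(-4(E_{2/3} + E_{-3/2} + D))) f = (64/3)x^3 + 48x^2 + (1096/9)x + 292/3
E_{-3/2} (-4(-4(E_{2/3} + E_{-3/2} + D))) f = (64/3)x^3 - (272/3)x^2 + (1928/9)x - 12812/81
D (-4(-4(E_{2/3} + E_{-3/2} + D))) f = 64x^2 + (32/3)x + 776/9
(E_{2/3} + E_{-3/2} + D) (-4(-4(E_{2/3} + E_{-3/2} + D))) f = (128/3)x^3 + (64/3)x^2 + (1040/3)x + 2056/81
(-4(E_{2/3} + E_{-3/2} + D)) (-4(-4(E_{2/3} + E_{-3/2} + D))) f = -(512/3)x^3 - (256/3)x^2 - (4160/3)x - 8224/81
(-4(-4(E_{2/3} + E_{-3/2} + D))) (-4(-4(E_{2/3} + E_{-3/2} + D))) f = (2048/3)x^3 + (1024/3)x^2 + (16640/3)x + 32896/81

g(x) = (2048/3)x^3 + (1024/3)x^2 + (16640/3)x + 32896/81


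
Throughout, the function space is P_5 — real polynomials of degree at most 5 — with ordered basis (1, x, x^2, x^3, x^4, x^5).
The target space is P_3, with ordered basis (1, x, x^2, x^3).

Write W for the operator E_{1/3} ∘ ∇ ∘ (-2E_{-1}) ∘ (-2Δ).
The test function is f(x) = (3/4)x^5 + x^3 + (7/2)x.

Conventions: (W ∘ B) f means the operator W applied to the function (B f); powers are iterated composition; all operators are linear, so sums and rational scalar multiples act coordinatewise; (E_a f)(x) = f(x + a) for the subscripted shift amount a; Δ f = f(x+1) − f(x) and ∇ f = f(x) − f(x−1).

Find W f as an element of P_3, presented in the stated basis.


the image equals g(x) = 60x^3 - 120x^2 + 134x - 484/9

Δ f = (15/4)x^4 + (15/2)x^3 + (21/2)x^2 + (27/4)x + 21/4
(-2Δ) f = -(15/2)x^4 - 15x^3 - 21x^2 - (27/2)x - 21/2
E_{-1} (-2Δ) f = -(15/2)x^4 + 15x^3 - 21x^2 + (27/2)x - 21/2
(-2E_{-1}) (-2Δ) f = 15x^4 - 30x^3 + 42x^2 - 27x + 21
∇ (-2E_{-1}) (-2Δ) f = 60x^3 - 180x^2 + 234x - 114
E_{1/3} ∇ (-2E_{-1}) (-2Δ) f = 60x^3 - 120x^2 + 134x - 484/9


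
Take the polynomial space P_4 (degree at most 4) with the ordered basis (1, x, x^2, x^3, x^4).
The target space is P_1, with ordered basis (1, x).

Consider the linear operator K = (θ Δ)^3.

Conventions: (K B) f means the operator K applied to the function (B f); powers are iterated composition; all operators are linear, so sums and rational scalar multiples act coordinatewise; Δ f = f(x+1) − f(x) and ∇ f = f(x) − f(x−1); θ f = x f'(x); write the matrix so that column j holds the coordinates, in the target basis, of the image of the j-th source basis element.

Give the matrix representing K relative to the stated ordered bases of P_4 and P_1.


image of 1: 0
image of x: 0
image of x^2: 0
image of x^3: 0
image of x^4: 144x
each image's coordinates form column j of the matrix

the matrix is [[0, 0, 0, 0, 0]; [0, 0, 0, 0, 144]] (rows listed top to bottom)


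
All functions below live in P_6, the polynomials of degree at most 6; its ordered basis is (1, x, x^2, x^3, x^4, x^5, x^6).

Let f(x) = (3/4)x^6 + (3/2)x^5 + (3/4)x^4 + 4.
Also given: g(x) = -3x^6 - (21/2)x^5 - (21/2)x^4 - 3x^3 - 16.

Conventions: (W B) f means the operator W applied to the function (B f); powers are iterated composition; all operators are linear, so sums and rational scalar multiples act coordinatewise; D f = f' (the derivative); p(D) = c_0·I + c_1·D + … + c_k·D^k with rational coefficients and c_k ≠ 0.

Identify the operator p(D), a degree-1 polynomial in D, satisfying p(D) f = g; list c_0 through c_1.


D^0 f = (3/4)x^6 + (3/2)x^5 + (3/4)x^4 + 4
D^1 f = (9/2)x^5 + (15/2)x^4 + 3x^3
matching coefficients of g against c_0 f + c_1 Df + … from the top degree down determines the c_i
solution: c_0 = -4, c_1 = -1

p(D) = -4·I − D, i.e. c_0 = -4, c_1 = -1


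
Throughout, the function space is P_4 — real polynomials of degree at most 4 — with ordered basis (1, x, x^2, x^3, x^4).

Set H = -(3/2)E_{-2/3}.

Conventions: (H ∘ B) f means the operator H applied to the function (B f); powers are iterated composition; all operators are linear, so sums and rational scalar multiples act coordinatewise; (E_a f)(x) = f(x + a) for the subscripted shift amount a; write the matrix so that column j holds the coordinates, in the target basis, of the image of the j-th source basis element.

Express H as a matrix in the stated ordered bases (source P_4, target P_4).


image of 1: -3/2
image of x: -(3/2)x + 1
image of x^2: -(3/2)x^2 + 2x - 2/3
image of x^3: -(3/2)x^3 + 3x^2 - 2x + 4/9
image of x^4: -(3/2)x^4 + 4x^3 - 4x^2 + (16/9)x - 8/27
each image's coordinates form column j of the matrix

the matrix is [[-3/2, 1, -2/3, 4/9, -8/27]; [0, -3/2, 2, -2, 16/9]; [0, 0, -3/2, 3, -4]; [0, 0, 0, -3/2, 4]; [0, 0, 0, 0, -3/2]] (rows listed top to bottom)


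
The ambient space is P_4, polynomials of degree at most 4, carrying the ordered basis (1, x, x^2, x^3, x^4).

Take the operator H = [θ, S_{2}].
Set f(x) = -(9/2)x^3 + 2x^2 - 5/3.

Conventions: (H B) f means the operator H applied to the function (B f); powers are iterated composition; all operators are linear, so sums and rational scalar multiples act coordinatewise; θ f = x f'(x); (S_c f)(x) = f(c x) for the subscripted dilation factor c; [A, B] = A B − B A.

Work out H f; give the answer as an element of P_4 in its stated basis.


g(x) = 0

S_{2} f = -36x^3 + 8x^2 - 5/3
θ S_{2} f = -108x^3 + 16x^2
θ f = -(27/2)x^3 + 4x^2
S_{2} θ f = -108x^3 + 16x^2
[θ, S_{2}] f = 0


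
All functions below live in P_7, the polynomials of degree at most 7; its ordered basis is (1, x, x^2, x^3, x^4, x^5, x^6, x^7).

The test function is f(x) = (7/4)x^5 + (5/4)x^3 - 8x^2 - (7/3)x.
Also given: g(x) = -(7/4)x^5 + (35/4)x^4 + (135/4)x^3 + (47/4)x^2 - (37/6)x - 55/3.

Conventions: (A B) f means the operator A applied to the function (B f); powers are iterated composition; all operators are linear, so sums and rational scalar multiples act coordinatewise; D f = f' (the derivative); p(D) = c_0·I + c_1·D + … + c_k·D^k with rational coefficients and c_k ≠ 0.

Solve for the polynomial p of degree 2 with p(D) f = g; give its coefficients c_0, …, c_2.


D^0 f = (7/4)x^5 + (5/4)x^3 - 8x^2 - (7/3)x
D^1 f = (35/4)x^4 + (15/4)x^2 - 16x - 7/3
D^2 f = 35x^3 + (15/2)x - 16
matching coefficients of g against c_0 f + c_1 Df + … from the top degree down determines the c_i
solution: c_0 = -1, c_1 = 1, c_2 = 1

p(D) = -I + D + D^2, i.e. c_0 = -1, c_1 = 1, c_2 = 1


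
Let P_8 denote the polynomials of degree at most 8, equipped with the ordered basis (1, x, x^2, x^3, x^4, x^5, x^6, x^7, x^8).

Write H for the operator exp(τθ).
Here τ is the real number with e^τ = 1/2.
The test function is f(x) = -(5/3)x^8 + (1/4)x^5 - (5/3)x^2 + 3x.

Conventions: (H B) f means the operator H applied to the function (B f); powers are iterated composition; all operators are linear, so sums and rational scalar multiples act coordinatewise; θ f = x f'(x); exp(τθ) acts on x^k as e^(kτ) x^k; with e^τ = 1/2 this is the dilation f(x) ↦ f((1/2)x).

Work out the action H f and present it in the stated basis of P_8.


exp(τθ) x^k = e^(kτ) x^k; with e^τ = 1/2 this sends x^k to (1/2)^k x^k
x ↦ 1/2 x
x^2 ↦ 1/4 x^2
x^5 ↦ 1/32 x^5
x^8 ↦ 1/256 x^8
applying this coordinatewise to f: exp(τθ) f = -(5/768)x^8 + (1/128)x^5 - (5/12)x^2 + (3/2)x

the result is g(x) = -(5/768)x^8 + (1/128)x^5 - (5/12)x^2 + (3/2)x


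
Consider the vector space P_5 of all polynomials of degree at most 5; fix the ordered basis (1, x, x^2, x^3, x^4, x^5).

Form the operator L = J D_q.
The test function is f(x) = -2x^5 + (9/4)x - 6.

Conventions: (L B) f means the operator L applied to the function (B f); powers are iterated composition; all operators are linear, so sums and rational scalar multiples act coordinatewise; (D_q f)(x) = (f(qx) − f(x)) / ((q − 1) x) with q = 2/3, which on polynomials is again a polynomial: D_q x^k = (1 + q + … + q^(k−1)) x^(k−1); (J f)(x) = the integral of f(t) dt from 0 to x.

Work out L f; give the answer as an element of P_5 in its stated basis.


D_q f = -(422/81)x^4 + 9/4
J D_q f = -(422/405)x^5 + (9/4)x

g(x) = -(422/405)x^5 + (9/4)x
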